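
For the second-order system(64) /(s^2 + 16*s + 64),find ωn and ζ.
Standard form: ωn²/(s²+2ζωn·s+ωn²).
const=64=ωn² → ωn=8, s coeff=16=2ζωn → ζ=1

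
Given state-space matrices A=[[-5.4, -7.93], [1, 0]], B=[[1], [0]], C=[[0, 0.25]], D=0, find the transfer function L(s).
L(s) = C(sI - A)⁻¹B + D.
Characteristic polynomial det(sI - A) = s^2 + 5.4*s + 7.93.
Numerator from C·adj(sI-A)·B + D·det(sI-A) = 0.25.
L(s) = (0.25)/(s^2 + 5.4*s + 7.93)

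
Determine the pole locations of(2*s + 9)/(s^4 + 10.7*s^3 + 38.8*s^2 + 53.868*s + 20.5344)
Set denominator = 0: s^4 + 10.7*s^3 + 38.8*s^2 + 53.868*s + 20.5344 = (s + 3.1)(s + 4.6)(s + 0.6)(s + 2.4) = 0 → Poles: -0.6, -2.4, -3.1, -4.6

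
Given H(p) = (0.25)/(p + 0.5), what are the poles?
Set denominator = 0: p + 0.5 = 0 → Poles: -0.5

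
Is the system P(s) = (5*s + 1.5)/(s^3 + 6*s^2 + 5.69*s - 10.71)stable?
Denominator: s^3 + 6*s^2 + 5.69*s - 10.71 = (s - 0.9)(s + 3.5)(s + 3.4). Poles: -3.4, -3.5, 0.9. All Re(p)<0: No (unstable)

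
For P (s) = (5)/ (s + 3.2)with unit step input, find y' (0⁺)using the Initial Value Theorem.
IVT: y'(0⁺) = lim_{s→∞} s²·Y(s) = lim_{s→∞} s·P(s).
deg(num) = 0, deg(den) = 1, relative degree = 1, so s·P(s) → (leading num)/(leading den) = 5/1 = 5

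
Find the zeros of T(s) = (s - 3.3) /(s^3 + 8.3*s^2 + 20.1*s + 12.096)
Set numerator = 0: s - 3.3 = 0 → Zeros: 3.3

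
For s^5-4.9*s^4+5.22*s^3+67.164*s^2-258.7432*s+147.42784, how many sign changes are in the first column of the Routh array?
Routh array:
s^5: [1, 5.22, -258.7432]; s^4: [-4.9, 67.164, 147.42784]; s^3: [18.9269, -228.656]; s^2: [7.96722, 147.42784]; s^1: [-578.886]; s^0: [147.42784]
First column: [1, -4.9, 18.9269, 7.96722, -578.886, 147.42784]. Sign changes = 4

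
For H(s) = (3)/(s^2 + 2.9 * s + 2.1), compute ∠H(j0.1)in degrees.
Substitute s = j*0.1: H(j0.1) = 1.40829 - 0.195409j.
∠H(j0.1) = atan2(Im, Re) = atan2(-0.195409, 1.40829) = -7.90°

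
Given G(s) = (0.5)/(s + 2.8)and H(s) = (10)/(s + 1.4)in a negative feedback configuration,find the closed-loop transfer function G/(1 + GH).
Closed-loop T = G/(1+GH).
Numerator: G_num * H_den = 0.5*s + 0.7.
Denominator: G_den * H_den + G_num * H_num = (s^2 + 4.2*s + 3.92) + (5) = s^2 + 4.2*s + 8.92.
T(s) = (0.5*s + 0.7)/(s^2 + 4.2*s + 8.92)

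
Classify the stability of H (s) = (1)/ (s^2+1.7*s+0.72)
Denominator: s^2 + 1.7*s + 0.72 = (s + 0.9)(s + 0.8). Poles: -0.8, -0.9. Stable (all poles in LHP)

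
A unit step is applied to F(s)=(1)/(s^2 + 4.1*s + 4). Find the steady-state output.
FVT: lim_{t→∞} y(t) = lim_{s→0} s*Y(s) where Y(s) = F(s)/s.
= lim_{s→0} F(s) = F(0) = num(0)/den(0) = 1/4 = 0.25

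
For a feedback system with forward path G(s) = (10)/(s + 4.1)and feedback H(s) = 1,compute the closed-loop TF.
Closed-loop T = G/(1+GH).
Numerator: G_num * H_den = 10.
Denominator: G_den * H_den + G_num * H_num = (s + 4.1) + (10) = s + 14.1.
T(s) = (10)/(s + 14.1)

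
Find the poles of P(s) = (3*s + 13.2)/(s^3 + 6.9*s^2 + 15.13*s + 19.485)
Set denominator = 0: s^3 + 6.9*s^2 + 15.13*s + 19.485 = (s + 4.5)(s^2 + 2.4*s + 4.33) = 0 → Poles: -1.2 + 1.7j, -1.2 - 1.7j, -4.5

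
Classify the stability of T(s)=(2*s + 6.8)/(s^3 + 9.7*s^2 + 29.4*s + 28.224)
Denominator: s^3 + 9.7*s^2 + 29.4*s + 28.224 = (s + 2.8)(s + 4.8)(s + 2.1). Poles: -2.1, -2.8, -4.8. Stable (all poles in LHP)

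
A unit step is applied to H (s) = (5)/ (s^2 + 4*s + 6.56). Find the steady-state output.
FVT: lim_{t→∞} y(t) = lim_{s→0} s*Y(s) where Y(s) = H(s)/s.
= lim_{s→0} H(s) = H(0) = num(0)/den(0) = 5/6.56 = 0.7622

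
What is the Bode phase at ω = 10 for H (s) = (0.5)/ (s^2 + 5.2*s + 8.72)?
Substitute s = j*10: H(j10) = -0.00413554 - 0.00235592j.
∠H(j10) = atan2(Im, Re) = atan2(-0.00235592, -0.00413554) = -150.33°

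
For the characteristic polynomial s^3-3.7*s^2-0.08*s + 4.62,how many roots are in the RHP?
s^3 - 3.7*s^2 - 0.08*s + 4.62 = (s - 3.3)(s - 1.4)(s + 1). Poles: -1, 1.4, 3.3. RHP poles (Re>0): 2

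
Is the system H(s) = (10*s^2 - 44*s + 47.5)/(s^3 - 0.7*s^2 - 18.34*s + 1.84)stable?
Denominator: s^3 - 0.7*s^2 - 18.34*s + 1.84 = (s - 0.1)(s + 4)(s - 4.6). Poles: -4, 0.1, 4.6. All Re(p)<0: No (unstable)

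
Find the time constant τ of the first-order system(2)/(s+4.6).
First-order system: τ = -1/pole. Pole = -4.6. τ = -1/(-4.6) = 0.2174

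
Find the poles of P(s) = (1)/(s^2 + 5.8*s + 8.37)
Set denominator = 0: s^2 + 5.8*s + 8.37 = (s + 2.7)(s + 3.1) = 0 → Poles: -2.7, -3.1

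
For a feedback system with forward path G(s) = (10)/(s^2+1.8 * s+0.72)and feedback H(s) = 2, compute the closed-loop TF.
Closed-loop T = G/(1+GH).
Numerator: G_num * H_den = 10.
Denominator: G_den * H_den + G_num * H_num = (s^2 + 1.8*s + 0.72) + (20) = s^2 + 1.8*s + 20.72.
T(s) = (10)/(s^2 + 1.8*s + 20.72)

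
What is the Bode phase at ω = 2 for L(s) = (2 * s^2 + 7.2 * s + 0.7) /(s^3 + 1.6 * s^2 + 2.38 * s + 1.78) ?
Substitute s = j*2: L(j2) = -0.406067 - 2.83211j.
∠L(j2) = atan2(Im, Re) = atan2(-2.83211, -0.406067) = -98.16°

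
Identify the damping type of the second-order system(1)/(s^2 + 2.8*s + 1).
Standard form: ωn²/(s²+2ζωn·s+ωn²) gives ωn=1, ζ=1.4.
Overdamped (ζ = 1.4 > 1)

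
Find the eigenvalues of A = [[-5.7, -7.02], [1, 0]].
Eigenvalues solve det(λI - A) = 0.
Characteristic polynomial: λ^2 + 5.7*λ + 7.02 = 0.
Factor: (λ + 1.8)(λ + 3.9) = 0.
Roots: -1.8, -3.9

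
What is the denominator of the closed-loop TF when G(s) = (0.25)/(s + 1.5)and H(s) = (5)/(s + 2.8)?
Characteristic poly = G_den * H_den + G_num * H_num = (s^2 + 4.3*s + 4.2) + (1.25) = s^2 + 4.3*s + 5.45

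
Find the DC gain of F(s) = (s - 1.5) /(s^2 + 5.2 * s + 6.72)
DC gain = F(0) = num(0)/den(0) = -1.5/6.72 = -0.2232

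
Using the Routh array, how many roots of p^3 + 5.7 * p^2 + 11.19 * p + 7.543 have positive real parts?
Routh array:
p^3: [1, 11.19]; p^2: [5.7, 7.543]; p^1: [9.86667]; p^0: [7.543]
First column: [1, 5.7, 9.86667, 7.543]. Sign changes = RHP roots = 0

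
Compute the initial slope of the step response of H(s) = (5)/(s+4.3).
IVT: y'(0⁺) = lim_{s→∞} s²·Y(s) = lim_{s→∞} s·H(s).
deg(num) = 0, deg(den) = 1, relative degree = 1, so s·H(s) → (leading num)/(leading den) = 5/1 = 5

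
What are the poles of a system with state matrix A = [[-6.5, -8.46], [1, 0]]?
Eigenvalues solve det(λI - A) = 0.
Characteristic polynomial: λ^2 + 6.5*λ + 8.46 = 0.
Factor: (λ + 4.7)(λ + 1.8) = 0.
Roots: -1.8, -4.7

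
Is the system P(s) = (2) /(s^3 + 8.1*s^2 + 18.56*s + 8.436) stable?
Denominator: s^3 + 8.1*s^2 + 18.56*s + 8.436 = (s + 0.6)(s + 3.8)(s + 3.7). Poles: -0.6, -3.7, -3.8. All Re(p)<0: Yes (stable)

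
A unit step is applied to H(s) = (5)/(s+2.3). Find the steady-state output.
FVT: lim_{t→∞} y(t) = lim_{s→0} s*Y(s) where Y(s) = H(s)/s.
= lim_{s→0} H(s) = H(0) = num(0)/den(0) = 5/2.3 = 2.174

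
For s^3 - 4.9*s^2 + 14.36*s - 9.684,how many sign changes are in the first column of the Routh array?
Routh array:
s^3: [1, 14.36]; s^2: [-4.9, -9.684]; s^1: [12.3837]; s^0: [-9.684]
First column: [1, -4.9, 12.3837, -9.684]. Sign changes = 3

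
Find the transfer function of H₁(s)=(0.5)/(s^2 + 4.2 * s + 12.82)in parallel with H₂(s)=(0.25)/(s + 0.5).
Parallel: H = H₁ + H₂ = (n₁·d₂ + n₂·d₁)/(d₁·d₂).
n₁·d₂ = 0.5*s + 0.25. n₂·d₁ = 0.25*s^2 + 1.05*s + 3.205. Sum = 0.25*s^2 + 1.55*s + 3.455. d₁·d₂ = s^3 + 4.7*s^2 + 14.92*s + 6.41.
H(s) = (0.25*s^2 + 1.55*s + 3.455)/(s^3 + 4.7*s^2 + 14.92*s + 6.41)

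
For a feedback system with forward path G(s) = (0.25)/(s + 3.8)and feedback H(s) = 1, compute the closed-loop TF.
Closed-loop T = G/(1+GH).
Numerator: G_num * H_den = 0.25.
Denominator: G_den * H_den + G_num * H_num = (s + 3.8) + (0.25) = s + 4.05.
T(s) = (0.25)/(s + 4.05)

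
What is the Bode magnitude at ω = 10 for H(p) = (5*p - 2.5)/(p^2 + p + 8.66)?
Substitute p = j*10: H(j10) = 0.0862668 - 0.537961j.
|H(j10)| = sqrt(Re² + Im²) = 0.5448.
20*log₁₀(0.5448) = -5.27 dB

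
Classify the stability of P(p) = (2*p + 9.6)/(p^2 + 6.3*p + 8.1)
Denominator: p^2 + 6.3*p + 8.1 = (p + 4.5)(p + 1.8). Poles: -1.8, -4.5. Stable (all poles in LHP)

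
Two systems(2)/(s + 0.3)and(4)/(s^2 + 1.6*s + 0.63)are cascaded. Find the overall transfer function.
Series: H = H₁ · H₂ = (n₁·n₂)/(d₁·d₂).
Num: n₁·n₂ = 8. Den: d₁·d₂ = s^3 + 1.9*s^2 + 1.11*s + 0.189.
H(s) = (8)/(s^3 + 1.9*s^2 + 1.11*s + 0.189)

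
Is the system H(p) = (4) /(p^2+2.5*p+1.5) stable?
Denominator: p^2 + 2.5*p + 1.5 = (p + 1.5)(p + 1). Poles: -1, -1.5. All Re(p)<0: Yes (stable)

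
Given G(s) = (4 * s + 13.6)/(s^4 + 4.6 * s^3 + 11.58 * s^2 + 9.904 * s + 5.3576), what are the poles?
Set denominator = 0: s^4 + 4.6*s^3 + 11.58*s^2 + 9.904*s + 5.3576 = (s^2 + 3.6*s + 7.24)(s^2 + s + 0.74) = 0 → Poles: -0.5 + 0.7j, -0.5 - 0.7j, -1.8 + 2j, -1.8 - 2j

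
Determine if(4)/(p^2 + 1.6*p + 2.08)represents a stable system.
Denominator: p^2 + 1.6*p + 2.08. Poles: -0.8 + 1.2j, -0.8 - 1.2j. All Re(p)<0: Yes (stable)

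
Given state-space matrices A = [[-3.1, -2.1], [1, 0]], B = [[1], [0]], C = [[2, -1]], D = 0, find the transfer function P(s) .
P(s) = C(sI - A)⁻¹B + D.
Characteristic polynomial det(sI - A) = s^2 + 3.1*s + 2.1.
Numerator from C·adj(sI-A)·B + D·det(sI-A) = 2*s - 1.
P(s) = (2*s - 1)/(s^2 + 3.1*s + 2.1)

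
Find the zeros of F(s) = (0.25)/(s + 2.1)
Numerator is a nonzero constant (0.25) → Zeros: none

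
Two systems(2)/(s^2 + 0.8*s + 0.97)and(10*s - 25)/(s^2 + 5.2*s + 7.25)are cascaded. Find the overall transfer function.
Series: H = H₁ · H₂ = (n₁·n₂)/(d₁·d₂).
Num: n₁·n₂ = 20*s - 50. Den: d₁·d₂ = s^4 + 6*s^3 + 12.38*s^2 + 10.844*s + 7.0325.
H(s) = (20*s - 50)/(s^4 + 6*s^3 + 12.38*s^2 + 10.844*s + 7.0325)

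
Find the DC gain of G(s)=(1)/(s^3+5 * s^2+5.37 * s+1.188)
DC gain = G(0) = num(0)/den(0) = 1/1.188 = 0.8418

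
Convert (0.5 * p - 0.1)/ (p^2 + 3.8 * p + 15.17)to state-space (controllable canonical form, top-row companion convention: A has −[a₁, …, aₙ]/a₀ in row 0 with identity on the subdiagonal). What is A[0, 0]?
Reachable canonical form for den = p^2 + 3.8*p + 15.17: top row of A = -[a₁,a₂,...,aₙ]/a₀, ones on the subdiagonal, zeros elsewhere.
A = [[-3.8, -15.17], [1, 0]].
A[0,0] = -3.8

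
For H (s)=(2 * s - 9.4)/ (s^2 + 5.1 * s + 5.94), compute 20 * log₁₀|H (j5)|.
Substitute s = j*5: H(j5) = 0.428367 + 0.0484444j.
|H(j5)| = sqrt(Re² + Im²) = 0.4311.
20*log₁₀(0.4311) = -7.31 dB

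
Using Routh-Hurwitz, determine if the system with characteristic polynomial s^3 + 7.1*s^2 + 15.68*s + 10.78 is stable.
Routh array:
s^3: [1, 15.68]; s^2: [7.1, 10.78]; s^1: [14.1617]; s^0: [10.78]
First column: [1, 7.1, 14.1617, 10.78]. Sign changes = 0.
Yes, stable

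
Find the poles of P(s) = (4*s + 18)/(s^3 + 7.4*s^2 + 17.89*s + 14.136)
Set denominator = 0: s^3 + 7.4*s^2 + 17.89*s + 14.136 = (s + 2.4)(s + 3.1)(s + 1.9) = 0 → Poles: -1.9, -2.4, -3.1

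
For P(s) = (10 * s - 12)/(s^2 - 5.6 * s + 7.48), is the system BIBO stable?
Denominator: s^2 - 5.6*s + 7.48 = (s - 3.4)(s - 2.2). Poles: 2.2, 3.4. All Re(p)<0: No (unstable)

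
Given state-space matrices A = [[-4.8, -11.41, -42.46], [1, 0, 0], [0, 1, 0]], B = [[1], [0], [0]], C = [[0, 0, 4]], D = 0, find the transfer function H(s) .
H(s) = C(sI - A)⁻¹B + D.
Characteristic polynomial det(sI - A) = s^3 + 4.8*s^2 + 11.41*s + 42.46.
Numerator from C·adj(sI-A)·B + D·det(sI-A) = 4.
H(s) = (4)/(s^3 + 4.8*s^2 + 11.41*s + 42.46)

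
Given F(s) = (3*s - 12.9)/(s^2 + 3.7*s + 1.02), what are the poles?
Set denominator = 0: s^2 + 3.7*s + 1.02 = (s + 0.3)(s + 3.4) = 0 → Poles: -0.3, -3.4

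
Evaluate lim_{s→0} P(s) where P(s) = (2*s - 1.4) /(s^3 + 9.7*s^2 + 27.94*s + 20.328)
DC gain = P(0) = num(0)/den(0) = -1.4/20.328 = -0.06887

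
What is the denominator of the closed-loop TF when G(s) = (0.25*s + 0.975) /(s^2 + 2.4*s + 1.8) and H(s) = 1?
Characteristic poly = G_den * H_den + G_num * H_num = (s^2 + 2.4*s + 1.8) + (0.25*s + 0.975) = s^2 + 2.65*s + 2.775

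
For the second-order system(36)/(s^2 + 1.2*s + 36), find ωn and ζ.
Standard form: ωn²/(s²+2ζωn·s+ωn²).
const=36=ωn² → ωn=6, s coeff=1.2=2ζωn → ζ=0.1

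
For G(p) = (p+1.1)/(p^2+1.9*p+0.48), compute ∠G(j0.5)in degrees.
Substitute p = j*0.5: G(j0.5) = 0.761985 - 0.973414j.
∠G(j0.5) = atan2(Im, Re) = atan2(-0.973414, 0.761985) = -51.95°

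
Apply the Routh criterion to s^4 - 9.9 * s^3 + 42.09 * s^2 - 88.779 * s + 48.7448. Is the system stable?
Routh array:
s^4: [1, 42.09, 48.7448]; s^3: [-9.9, -88.779]; s^2: [33.1224, 48.7448]; s^1: [-74.2096]; s^0: [48.7448]
First column: [1, -9.9, 33.1224, -74.2096, 48.7448]. Sign changes = 4.
No, unstable (4 RHP root(s))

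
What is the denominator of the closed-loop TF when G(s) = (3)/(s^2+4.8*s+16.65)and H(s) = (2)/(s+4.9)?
Characteristic poly = G_den * H_den + G_num * H_num = (s^3 + 9.7*s^2 + 40.17*s + 81.585) + (6) = s^3 + 9.7*s^2 + 40.17*s + 87.585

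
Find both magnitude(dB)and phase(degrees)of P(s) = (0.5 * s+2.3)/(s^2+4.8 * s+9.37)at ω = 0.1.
Substitute s = j*0.1: P(j0.1) = 0.245355 - 0.00724044j.
|P| = 20*log₁₀(sqrt(Re²+Im²)) = -12.20 dB.
∠P = atan2(Im, Re) = -1.69°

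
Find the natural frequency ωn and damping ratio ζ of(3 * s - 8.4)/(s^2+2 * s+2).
Underdamped: complex pole -1 + 1j. ωn = |pole| = 1.414, ζ = -Re(pole)/ωn = 0.7071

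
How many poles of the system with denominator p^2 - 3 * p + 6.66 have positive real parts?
Poles: 1.5 + 2.1j, 1.5 - 2.1j. RHP poles (Re>0): 2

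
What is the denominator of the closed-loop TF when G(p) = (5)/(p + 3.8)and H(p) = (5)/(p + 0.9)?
Characteristic poly = G_den * H_den + G_num * H_num = (p^2 + 4.7*p + 3.42) + (25) = p^2 + 4.7*p + 28.42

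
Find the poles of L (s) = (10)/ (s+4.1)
Set denominator = 0: s + 4.1 = 0 → Poles: -4.1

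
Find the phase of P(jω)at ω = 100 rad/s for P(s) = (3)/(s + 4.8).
Substitute s = j*100: P(j100) = 0.00143669 - 0.029931j.
∠P(j100) = atan2(Im, Re) = atan2(-0.029931, 0.00143669) = -87.25°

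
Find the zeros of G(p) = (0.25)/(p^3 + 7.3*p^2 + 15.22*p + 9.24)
Numerator is a nonzero constant (0.25) → Zeros: none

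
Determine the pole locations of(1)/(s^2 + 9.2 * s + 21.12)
Set denominator = 0: s^2 + 9.2*s + 21.12 = (s + 4.4)(s + 4.8) = 0 → Poles: -4.4, -4.8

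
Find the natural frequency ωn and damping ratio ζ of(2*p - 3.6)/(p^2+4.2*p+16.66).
Underdamped: complex pole -2.1 + 3.5j. ωn = |pole| = 4.082, ζ = -Re(pole)/ωn = 0.5145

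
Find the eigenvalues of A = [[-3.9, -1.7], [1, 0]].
Eigenvalues solve det(λI - A) = 0.
Characteristic polynomial: λ^2 + 3.9*λ + 1.7 = 0.
Factor: (λ + 0.5)(λ + 3.4) = 0.
Roots: -0.5, -3.4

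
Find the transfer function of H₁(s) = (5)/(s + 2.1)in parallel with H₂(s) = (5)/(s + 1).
Parallel: H = H₁ + H₂ = (n₁·d₂ + n₂·d₁)/(d₁·d₂).
n₁·d₂ = 5*s + 5. n₂·d₁ = 5*s + 10.5. Sum = 10*s + 15.5. d₁·d₂ = s^2 + 3.1*s + 2.1.
H(s) = (10*s + 15.5)/(s^2 + 3.1*s + 2.1)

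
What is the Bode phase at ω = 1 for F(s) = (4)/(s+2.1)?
Substitute s = j*1: F(j1) = 1.55268 - 0.739372j.
∠F(j1) = atan2(Im, Re) = atan2(-0.739372, 1.55268) = -25.46°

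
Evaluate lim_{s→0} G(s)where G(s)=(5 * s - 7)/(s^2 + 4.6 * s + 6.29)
DC gain = G(0) = num(0)/den(0) = -7/6.29 = -1.113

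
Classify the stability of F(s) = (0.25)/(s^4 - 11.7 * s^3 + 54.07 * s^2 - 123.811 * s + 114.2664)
Denominator: s^4 - 11.7*s^3 + 54.07*s^2 - 123.811*s + 114.2664 = (s - 2.4)(s - 4.7)(s^2 - 4.6*s + 10.13). Poles: 2.3 + 2.2j, 2.3 - 2.2j, 2.4, 4.7. Unstable (4 pole(s) in RHP)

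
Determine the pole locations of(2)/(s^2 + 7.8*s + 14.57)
Set denominator = 0: s^2 + 7.8*s + 14.57 = (s + 3.1)(s + 4.7) = 0 → Poles: -3.1, -4.7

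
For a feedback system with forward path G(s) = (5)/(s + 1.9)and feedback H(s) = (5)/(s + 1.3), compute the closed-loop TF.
Closed-loop T = G/(1+GH).
Numerator: G_num * H_den = 5*s + 6.5.
Denominator: G_den * H_den + G_num * H_num = (s^2 + 3.2*s + 2.47) + (25) = s^2 + 3.2*s + 27.47.
T(s) = (5*s + 6.5)/(s^2 + 3.2*s + 27.47)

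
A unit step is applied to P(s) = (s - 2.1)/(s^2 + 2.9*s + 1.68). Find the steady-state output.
FVT: lim_{t→∞} y(t) = lim_{s→0} s*Y(s) where Y(s) = P(s)/s.
= lim_{s→0} P(s) = P(0) = num(0)/den(0) = -2.1/1.68 = -1.25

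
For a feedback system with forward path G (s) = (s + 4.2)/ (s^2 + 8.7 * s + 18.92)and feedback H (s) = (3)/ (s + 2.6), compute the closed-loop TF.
Closed-loop T = G/(1+GH).
Numerator: G_num * H_den = s^2 + 6.8*s + 10.92.
Denominator: G_den * H_den + G_num * H_num = (s^3 + 11.3*s^2 + 41.54*s + 49.192) + (3*s + 12.6) = s^3 + 11.3*s^2 + 44.54*s + 61.792.
T(s) = (s^2 + 6.8*s + 10.92)/(s^3 + 11.3*s^2 + 44.54*s + 61.792)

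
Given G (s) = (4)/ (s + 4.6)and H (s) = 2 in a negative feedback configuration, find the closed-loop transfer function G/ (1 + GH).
Closed-loop T = G/(1+GH).
Numerator: G_num * H_den = 4.
Denominator: G_den * H_den + G_num * H_num = (s + 4.6) + (8) = s + 12.6.
T(s) = (4)/(s + 12.6)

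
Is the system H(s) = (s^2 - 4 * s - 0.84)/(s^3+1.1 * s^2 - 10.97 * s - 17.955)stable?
Denominator: s^3 + 1.1*s^2 - 10.97*s - 17.955 = (s - 3.5)(s + 2.7)(s + 1.9). Poles: -1.9, -2.7, 3.5. All Re(p)<0: No (unstable)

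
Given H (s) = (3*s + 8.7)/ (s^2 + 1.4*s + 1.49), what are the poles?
Set denominator = 0: s^2 + 1.4*s + 1.49 = 0 → Poles: -0.7 + 1j, -0.7 - 1j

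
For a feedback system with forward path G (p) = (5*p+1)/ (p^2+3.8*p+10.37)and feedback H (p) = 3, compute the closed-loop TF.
Closed-loop T = G/(1+GH).
Numerator: G_num * H_den = 5*p + 1.
Denominator: G_den * H_den + G_num * H_num = (p^2 + 3.8*p + 10.37) + (15*p + 3) = p^2 + 18.8*p + 13.37.
T(p) = (5*p + 1)/(p^2 + 18.8*p + 13.37)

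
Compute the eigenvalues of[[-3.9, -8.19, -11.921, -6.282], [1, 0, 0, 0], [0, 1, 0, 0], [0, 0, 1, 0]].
Eigenvalues solve det(λI - A) = 0.
Characteristic polynomial: λ^4 + 3.9*λ^3 + 8.19*λ^2 + 11.921*λ + 6.282 = 0.
Factor: (λ + 2)(λ + 0.9)(λ^2 + λ + 3.49) = 0.
Roots: -0.5 + 1.8j, -0.5 - 1.8j, -0.9, -2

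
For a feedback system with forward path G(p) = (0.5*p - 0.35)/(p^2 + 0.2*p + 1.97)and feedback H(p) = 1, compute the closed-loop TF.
Closed-loop T = G/(1+GH).
Numerator: G_num * H_den = 0.5*p - 0.35.
Denominator: G_den * H_den + G_num * H_num = (p^2 + 0.2*p + 1.97) + (0.5*p - 0.35) = p^2 + 0.7*p + 1.62.
T(p) = (0.5*p - 0.35)/(p^2 + 0.7*p + 1.62)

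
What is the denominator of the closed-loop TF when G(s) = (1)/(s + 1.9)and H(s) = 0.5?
Characteristic poly = G_den * H_den + G_num * H_num = (s + 1.9) + (0.5) = s + 2.4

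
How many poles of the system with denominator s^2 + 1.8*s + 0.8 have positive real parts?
s^2 + 1.8*s + 0.8 = (s + 1)(s + 0.8). Poles: -0.8, -1. RHP poles (Re>0): 0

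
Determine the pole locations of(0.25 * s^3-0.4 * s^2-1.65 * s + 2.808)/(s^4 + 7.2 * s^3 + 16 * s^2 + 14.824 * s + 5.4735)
Set denominator = 0: s^4 + 7.2*s^3 + 16*s^2 + 14.824*s + 5.4735 = (s + 4.1)(s + 1.5)(s^2 + 1.6*s + 0.89) = 0 → Poles: -0.8 + 0.5j, -0.8 - 0.5j, -1.5, -4.1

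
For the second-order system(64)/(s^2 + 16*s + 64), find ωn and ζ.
Standard form: ωn²/(s²+2ζωn·s+ωn²).
const=64=ωn² → ωn=8, s coeff=16=2ζωn → ζ=1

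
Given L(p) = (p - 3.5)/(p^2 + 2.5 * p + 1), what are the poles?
Set denominator = 0: p^2 + 2.5*p + 1 = (p + 2)(p + 0.5) = 0 → Poles: -0.5, -2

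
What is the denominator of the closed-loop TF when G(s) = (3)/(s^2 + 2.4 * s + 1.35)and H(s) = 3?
Characteristic poly = G_den * H_den + G_num * H_num = (s^2 + 2.4*s + 1.35) + (9) = s^2 + 2.4*s + 10.35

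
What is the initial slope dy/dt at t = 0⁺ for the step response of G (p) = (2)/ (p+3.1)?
IVT: y'(0⁺) = lim_{p→∞} p²·Y(p) = lim_{p→∞} p·G(p).
deg(num) = 0, deg(den) = 1, relative degree = 1, so p·G(p) → (leading num)/(leading den) = 2/1 = 2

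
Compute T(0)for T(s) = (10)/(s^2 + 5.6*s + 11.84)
DC gain = T(0) = num(0)/den(0) = 10/11.84 = 0.8446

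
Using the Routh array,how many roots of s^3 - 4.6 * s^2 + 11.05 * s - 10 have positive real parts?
Routh array:
s^3: [1, 11.05]; s^2: [-4.6, -10]; s^1: [8.87609]; s^0: [-10]
First column: [1, -4.6, 8.87609, -10]. Sign changes = RHP roots = 3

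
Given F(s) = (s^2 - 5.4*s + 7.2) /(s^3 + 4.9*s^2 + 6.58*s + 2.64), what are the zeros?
Set numerator = 0: s^2 - 5.4*s + 7.2 = (s - 2.4)(s - 3) = 0 → Zeros: 2.4, 3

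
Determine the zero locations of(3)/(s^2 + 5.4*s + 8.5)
Numerator is a nonzero constant (3) → Zeros: none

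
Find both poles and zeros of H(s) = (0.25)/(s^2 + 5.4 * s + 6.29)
Set denominator = 0: s^2 + 5.4*s + 6.29 = (s + 1.7)(s + 3.7) = 0 → Poles: -1.7, -3.7
Numerator is a nonzero constant (0.25) → Zeros: none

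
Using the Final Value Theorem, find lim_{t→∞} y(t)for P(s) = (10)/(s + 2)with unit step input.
FVT: lim_{t→∞} y(t) = lim_{s→0} s*Y(s) where Y(s) = P(s)/s.
= lim_{s→0} P(s) = P(0) = num(0)/den(0) = 10/2 = 5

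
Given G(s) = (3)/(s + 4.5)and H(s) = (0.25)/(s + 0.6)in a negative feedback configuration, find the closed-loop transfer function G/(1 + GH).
Closed-loop T = G/(1+GH).
Numerator: G_num * H_den = 3*s + 1.8.
Denominator: G_den * H_den + G_num * H_num = (s^2 + 5.1*s + 2.7) + (0.75) = s^2 + 5.1*s + 3.45.
T(s) = (3*s + 1.8)/(s^2 + 5.1*s + 3.45)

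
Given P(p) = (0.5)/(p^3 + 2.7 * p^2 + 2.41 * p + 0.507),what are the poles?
Set denominator = 0: p^3 + 2.7*p^2 + 2.41*p + 0.507 = (p + 0.3)(p^2 + 2.4*p + 1.69) = 0 → Poles: -0.3, -1.2 + 0.5j, -1.2 - 0.5j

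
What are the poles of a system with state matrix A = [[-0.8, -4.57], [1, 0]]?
Eigenvalues solve det(λI - A) = 0.
Characteristic polynomial: λ^2 + 0.8*λ + 4.57 = 0.
Roots: -0.4 + 2.1j, -0.4 - 2.1j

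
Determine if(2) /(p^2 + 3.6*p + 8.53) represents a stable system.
Denominator: p^2 + 3.6*p + 8.53. Poles: -1.8 + 2.3j, -1.8 - 2.3j. All Re(p)<0: Yes (stable)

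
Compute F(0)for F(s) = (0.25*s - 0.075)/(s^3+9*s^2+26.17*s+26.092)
DC gain = F(0) = num(0)/den(0) = -0.075/26.092 = -0.002874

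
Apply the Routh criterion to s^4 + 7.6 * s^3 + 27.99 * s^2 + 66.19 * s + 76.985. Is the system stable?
Routh array:
s^4: [1, 27.99, 76.985]; s^3: [7.6, 66.19]; s^2: [19.2808, 76.985]; s^1: [35.8445]; s^0: [76.985]
First column: [1, 7.6, 19.2808, 35.8445, 76.985]. Sign changes = 0.
Yes, stable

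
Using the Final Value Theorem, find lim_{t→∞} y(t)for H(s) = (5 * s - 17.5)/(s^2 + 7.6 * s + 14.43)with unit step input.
FVT: lim_{t→∞} y(t) = lim_{s→0} s*Y(s) where Y(s) = H(s)/s.
= lim_{s→0} H(s) = H(0) = num(0)/den(0) = -17.5/14.43 = -1.213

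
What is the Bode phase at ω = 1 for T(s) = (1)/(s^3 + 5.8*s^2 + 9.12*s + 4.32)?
Substitute s = j*1: T(j1) = -0.0217248 - 0.119193j.
∠T(j1) = atan2(Im, Re) = atan2(-0.119193, -0.0217248) = -100.33°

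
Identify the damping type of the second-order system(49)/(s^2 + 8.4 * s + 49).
Standard form: ωn²/(s²+2ζωn·s+ωn²) gives ωn=7, ζ=0.6.
Underdamped (ζ = 0.6 < 1)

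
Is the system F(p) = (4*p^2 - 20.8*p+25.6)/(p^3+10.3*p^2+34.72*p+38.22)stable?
Denominator: p^3 + 10.3*p^2 + 34.72*p + 38.22 = (p + 4.2)(p + 2.6)(p + 3.5). Poles: -2.6, -3.5, -4.2. All Re(p)<0: Yes (stable)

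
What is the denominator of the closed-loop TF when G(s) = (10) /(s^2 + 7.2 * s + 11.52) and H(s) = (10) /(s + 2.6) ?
Characteristic poly = G_den * H_den + G_num * H_num = (s^3 + 9.8*s^2 + 30.24*s + 29.952) + (100) = s^3 + 9.8*s^2 + 30.24*s + 129.952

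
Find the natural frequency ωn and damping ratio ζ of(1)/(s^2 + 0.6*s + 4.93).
Underdamped: complex pole -0.3 + 2.2j. ωn = |pole| = 2.22, ζ = -Re(pole)/ωn = 0.1351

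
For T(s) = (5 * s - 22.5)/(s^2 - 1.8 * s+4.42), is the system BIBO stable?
Denominator: s^2 - 1.8*s + 4.42. Poles: 0.9 + 1.9j, 0.9 - 1.9j. All Re(p)<0: No (unstable)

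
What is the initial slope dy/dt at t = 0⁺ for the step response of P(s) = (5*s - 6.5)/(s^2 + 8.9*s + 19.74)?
IVT: y'(0⁺) = lim_{s→∞} s²·Y(s) = lim_{s→∞} s·P(s).
deg(num) = 1, deg(den) = 2, relative degree = 1, so s·P(s) → (leading num)/(leading den) = 5/1 = 5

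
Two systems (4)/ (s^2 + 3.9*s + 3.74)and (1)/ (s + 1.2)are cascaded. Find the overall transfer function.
Series: H = H₁ · H₂ = (n₁·n₂)/(d₁·d₂).
Num: n₁·n₂ = 4. Den: d₁·d₂ = s^3 + 5.1*s^2 + 8.42*s + 4.488.
H(s) = (4)/(s^3 + 5.1*s^2 + 8.42*s + 4.488)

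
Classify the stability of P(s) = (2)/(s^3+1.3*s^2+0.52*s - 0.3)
Denominator: s^3 + 1.3*s^2 + 0.52*s - 0.3 = (s - 0.3)(s^2 + 1.6*s + 1). Poles: -0.8 + 0.6j, -0.8 - 0.6j, 0.3. Unstable (1 pole(s) in RHP)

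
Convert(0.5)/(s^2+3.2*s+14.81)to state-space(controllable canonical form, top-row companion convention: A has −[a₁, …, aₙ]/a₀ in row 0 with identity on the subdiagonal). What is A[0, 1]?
Reachable canonical form for den = s^2 + 3.2*s + 14.81: top row of A = -[a₁,a₂,...,aₙ]/a₀, ones on the subdiagonal, zeros elsewhere.
A = [[-3.2, -14.81], [1, 0]].
A[0,1] = -14.81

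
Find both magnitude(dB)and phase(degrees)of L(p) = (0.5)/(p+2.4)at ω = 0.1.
Substitute p = j*0.1: L(j0.1) = 0.207972 - 0.00866551j.
|L| = 20*log₁₀(sqrt(Re²+Im²)) = -13.63 dB.
∠L = atan2(Im, Re) = -2.39°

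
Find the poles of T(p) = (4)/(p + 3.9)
Set denominator = 0: p + 3.9 = 0 → Poles: -3.9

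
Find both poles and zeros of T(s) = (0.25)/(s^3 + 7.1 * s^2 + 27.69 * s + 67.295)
Set denominator = 0: s^3 + 7.1*s^2 + 27.69*s + 67.295 = (s + 4.3)(s^2 + 2.8*s + 15.65) = 0 → Poles: -1.4 + 3.7j, -1.4 - 3.7j, -4.3
Numerator is a nonzero constant (0.25) → Zeros: none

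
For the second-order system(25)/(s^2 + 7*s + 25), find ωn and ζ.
Standard form: ωn²/(s²+2ζωn·s+ωn²).
const=25=ωn² → ωn=5, s coeff=7=2ζωn → ζ=0.7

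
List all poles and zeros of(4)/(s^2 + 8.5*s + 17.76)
Set denominator = 0: s^2 + 8.5*s + 17.76 = (s + 4.8)(s + 3.7) = 0 → Poles: -3.7, -4.8
Numerator is a nonzero constant (4) → Zeros: none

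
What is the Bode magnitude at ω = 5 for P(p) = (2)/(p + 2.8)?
Substitute p = j*5: P(j5) = 0.170524 - 0.304507j.
|P(j5)| = sqrt(Re² + Im²) = 0.349.
20*log₁₀(0.349) = -9.14 dB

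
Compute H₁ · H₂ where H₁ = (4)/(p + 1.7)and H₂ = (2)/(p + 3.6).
Series: H = H₁ · H₂ = (n₁·n₂)/(d₁·d₂).
Num: n₁·n₂ = 8. Den: d₁·d₂ = p^2 + 5.3*p + 6.12.
H(p) = (8)/(p^2 + 5.3*p + 6.12)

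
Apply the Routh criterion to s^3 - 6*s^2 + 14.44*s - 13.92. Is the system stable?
Routh array:
s^3: [1, 14.44]; s^2: [-6, -13.92]; s^1: [12.12]; s^0: [-13.92]
First column: [1, -6, 12.12, -13.92]. Sign changes = 3.
No, unstable (3 RHP root(s))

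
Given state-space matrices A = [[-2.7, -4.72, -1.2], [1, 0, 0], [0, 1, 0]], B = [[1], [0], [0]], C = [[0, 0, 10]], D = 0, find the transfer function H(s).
H(s) = C(sI - A)⁻¹B + D.
Characteristic polynomial det(sI - A) = s^3 + 2.7*s^2 + 4.72*s + 1.2.
Numerator from C·adj(sI-A)·B + D·det(sI-A) = 10.
H(s) = (10)/(s^3 + 2.7*s^2 + 4.72*s + 1.2)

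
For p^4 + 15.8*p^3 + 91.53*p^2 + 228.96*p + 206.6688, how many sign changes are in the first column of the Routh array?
Routh array:
p^4: [1, 91.53, 206.6688]; p^3: [15.8, 228.96]; p^2: [77.0389, 206.6688]; p^1: [186.574]; p^0: [206.6688]
First column: [1, 15.8, 77.0389, 186.574, 206.6688]. Sign changes = 0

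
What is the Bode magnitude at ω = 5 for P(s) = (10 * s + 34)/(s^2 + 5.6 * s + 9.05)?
Substitute s = j*5: P(j5) = 0.82598 - 1.6848j.
|P(j5)| = sqrt(Re² + Im²) = 1.876.
20*log₁₀(1.876) = 5.47 dB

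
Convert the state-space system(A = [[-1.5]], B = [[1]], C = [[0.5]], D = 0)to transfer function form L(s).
L(s) = C(sI - A)⁻¹B + D.
Characteristic polynomial det(sI - A) = s + 1.5.
Numerator from C·adj(sI-A)·B + D·det(sI-A) = 0.5.
L(s) = (0.5)/(s + 1.5)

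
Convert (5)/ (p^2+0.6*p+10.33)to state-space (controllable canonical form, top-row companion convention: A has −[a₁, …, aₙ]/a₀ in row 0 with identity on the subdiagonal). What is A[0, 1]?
Reachable canonical form for den = p^2 + 0.6*p + 10.33: top row of A = -[a₁,a₂,...,aₙ]/a₀, ones on the subdiagonal, zeros elsewhere.
A = [[-0.6, -10.33], [1, 0]].
A[0,1] = -10.33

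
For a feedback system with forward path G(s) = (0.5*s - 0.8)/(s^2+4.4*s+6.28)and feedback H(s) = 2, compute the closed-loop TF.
Closed-loop T = G/(1+GH).
Numerator: G_num * H_den = 0.5*s - 0.8.
Denominator: G_den * H_den + G_num * H_num = (s^2 + 4.4*s + 6.28) + (s - 1.6) = s^2 + 5.4*s + 4.68.
T(s) = (0.5*s - 0.8)/(s^2 + 5.4*s + 4.68)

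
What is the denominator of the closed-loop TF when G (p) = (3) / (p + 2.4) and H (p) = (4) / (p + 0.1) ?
Characteristic poly = G_den * H_den + G_num * H_num = (p^2 + 2.5*p + 0.24) + (12) = p^2 + 2.5*p + 12.24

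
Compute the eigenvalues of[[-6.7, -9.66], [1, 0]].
Eigenvalues solve det(λI - A) = 0.
Characteristic polynomial: λ^2 + 6.7*λ + 9.66 = 0.
Factor: (λ + 4.6)(λ + 2.1) = 0.
Roots: -2.1, -4.6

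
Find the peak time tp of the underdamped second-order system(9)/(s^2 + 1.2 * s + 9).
Standard form: ωn²/(s²+2ζωn·s+ωn²) → ωn = 3, ζ = 0.2.
ωd = ωn·√(1-ζ²) = 3·√(1-0.2²) = 2.939.
tp = π/ωd = π/2.939 = 1.069 s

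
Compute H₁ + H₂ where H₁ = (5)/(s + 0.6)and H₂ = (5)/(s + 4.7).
Parallel: H = H₁ + H₂ = (n₁·d₂ + n₂·d₁)/(d₁·d₂).
n₁·d₂ = 5*s + 23.5. n₂·d₁ = 5*s + 3. Sum = 10*s + 26.5. d₁·d₂ = s^2 + 5.3*s + 2.82.
H(s) = (10*s + 26.5)/(s^2 + 5.3*s + 2.82)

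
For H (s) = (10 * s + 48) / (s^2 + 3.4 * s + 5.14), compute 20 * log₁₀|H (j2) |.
Substitute s = j*2: H(j2) = 4.01181 - 6.38625j.
|H(j2)| = sqrt(Re² + Im²) = 7.542.
20*log₁₀(7.542) = 17.55 dB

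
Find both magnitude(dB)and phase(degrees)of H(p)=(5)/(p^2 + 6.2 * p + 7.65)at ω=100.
Substitute p = j*100: H(j100) = -0.000498464 - 3.09284e-05j.
|H| = 20*log₁₀(sqrt(Re²+Im²)) = -66.03 dB.
∠H = atan2(Im, Re) = -176.45°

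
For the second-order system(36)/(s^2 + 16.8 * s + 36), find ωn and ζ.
Standard form: ωn²/(s²+2ζωn·s+ωn²).
const=36=ωn² → ωn=6, s coeff=16.8=2ζωn → ζ=1.4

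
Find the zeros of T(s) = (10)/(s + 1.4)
Numerator is a nonzero constant (10) → Zeros: none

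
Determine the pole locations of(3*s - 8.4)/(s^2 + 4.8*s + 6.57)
Set denominator = 0: s^2 + 4.8*s + 6.57 = 0 → Poles: -2.4 + 0.9j, -2.4 - 0.9j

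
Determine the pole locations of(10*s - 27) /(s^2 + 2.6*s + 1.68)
Set denominator = 0: s^2 + 2.6*s + 1.68 = (s + 1.2)(s + 1.4) = 0 → Poles: -1.2, -1.4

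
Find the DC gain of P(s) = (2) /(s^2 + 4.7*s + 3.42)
DC gain = P(0) = num(0)/den(0) = 2/3.42 = 0.5848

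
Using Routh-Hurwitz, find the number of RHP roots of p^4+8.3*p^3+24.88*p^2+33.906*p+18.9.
Routh array:
p^4: [1, 24.88, 18.9]; p^3: [8.3, 33.906]; p^2: [20.7949, 18.9]; p^1: [26.3623]; p^0: [18.9]
First column: [1, 8.3, 20.7949, 26.3623, 18.9]. Sign changes = RHP roots = 0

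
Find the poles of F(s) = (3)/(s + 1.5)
Set denominator = 0: s + 1.5 = 0 → Poles: -1.5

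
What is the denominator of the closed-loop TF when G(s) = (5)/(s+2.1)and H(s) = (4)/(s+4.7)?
Characteristic poly = G_den * H_den + G_num * H_num = (s^2 + 6.8*s + 9.87) + (20) = s^2 + 6.8*s + 29.87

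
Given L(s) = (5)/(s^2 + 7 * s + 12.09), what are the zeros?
Numerator is a nonzero constant (5) → Zeros: none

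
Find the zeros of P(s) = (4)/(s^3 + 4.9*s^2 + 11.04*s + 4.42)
Numerator is a nonzero constant (4) → Zeros: none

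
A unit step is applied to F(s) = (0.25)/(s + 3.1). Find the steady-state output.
FVT: lim_{t→∞} y(t) = lim_{s→0} s*Y(s) where Y(s) = F(s)/s.
= lim_{s→0} F(s) = F(0) = num(0)/den(0) = 0.25/3.1 = 0.08065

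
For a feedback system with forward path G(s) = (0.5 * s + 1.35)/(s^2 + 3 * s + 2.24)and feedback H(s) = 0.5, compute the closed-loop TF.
Closed-loop T = G/(1+GH).
Numerator: G_num * H_den = 0.5*s + 1.35.
Denominator: G_den * H_den + G_num * H_num = (s^2 + 3*s + 2.24) + (0.25*s + 0.675) = s^2 + 3.25*s + 2.915.
T(s) = (0.5*s + 1.35)/(s^2 + 3.25*s + 2.915)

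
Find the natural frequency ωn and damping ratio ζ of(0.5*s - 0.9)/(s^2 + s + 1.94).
Underdamped: complex pole -0.5 + 1.3j. ωn = |pole| = 1.393, ζ = -Re(pole)/ωn = 0.359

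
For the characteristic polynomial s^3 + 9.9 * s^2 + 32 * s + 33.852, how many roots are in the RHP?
s^3 + 9.9*s^2 + 32*s + 33.852 = (s + 2.6)(s + 3.1)(s + 4.2). Poles: -2.6, -3.1, -4.2. RHP poles (Re>0): 0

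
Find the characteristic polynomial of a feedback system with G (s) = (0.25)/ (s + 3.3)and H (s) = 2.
Characteristic poly = G_den * H_den + G_num * H_num = (s + 3.3) + (0.5) = s + 3.8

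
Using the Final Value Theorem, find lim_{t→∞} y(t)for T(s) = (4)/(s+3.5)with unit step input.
FVT: lim_{t→∞} y(t) = lim_{s→0} s*Y(s) where Y(s) = T(s)/s.
= lim_{s→0} T(s) = T(0) = num(0)/den(0) = 4/3.5 = 1.143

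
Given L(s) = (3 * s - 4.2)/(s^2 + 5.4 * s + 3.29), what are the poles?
Set denominator = 0: s^2 + 5.4*s + 3.29 = (s + 0.7)(s + 4.7) = 0 → Poles: -0.7, -4.7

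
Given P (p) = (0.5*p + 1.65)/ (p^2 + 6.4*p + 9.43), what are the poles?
Set denominator = 0: p^2 + 6.4*p + 9.43 = (p + 4.1)(p + 2.3) = 0 → Poles: -2.3, -4.1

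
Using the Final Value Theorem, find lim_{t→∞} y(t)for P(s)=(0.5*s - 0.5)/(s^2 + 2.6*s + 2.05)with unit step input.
FVT: lim_{t→∞} y(t) = lim_{s→0} s*Y(s) where Y(s) = P(s)/s.
= lim_{s→0} P(s) = P(0) = num(0)/den(0) = -0.5/2.05 = -0.2439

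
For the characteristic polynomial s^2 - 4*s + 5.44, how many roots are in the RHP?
Poles: 2 + 1.2j, 2 - 1.2j. RHP poles (Re>0): 2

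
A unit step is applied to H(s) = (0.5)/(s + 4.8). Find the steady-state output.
FVT: lim_{t→∞} y(t) = lim_{s→0} s*Y(s) where Y(s) = H(s)/s.
= lim_{s→0} H(s) = H(0) = num(0)/den(0) = 0.5/4.8 = 0.1042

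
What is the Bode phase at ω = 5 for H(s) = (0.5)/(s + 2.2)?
Substitute s = j*5: H(j5) = 0.0368633 - 0.0837802j.
∠H(j5) = atan2(Im, Re) = atan2(-0.0837802, 0.0368633) = -66.25°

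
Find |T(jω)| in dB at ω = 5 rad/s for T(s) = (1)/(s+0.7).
Substitute s = j*5: T(j5) = 0.0274617 - 0.196155j.
|T(j5)| = sqrt(Re² + Im²) = 0.1981.
20*log₁₀(0.1981) = -14.06 dB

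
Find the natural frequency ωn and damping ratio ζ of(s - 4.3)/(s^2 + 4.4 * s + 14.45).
Underdamped: complex pole -2.2 + 3.1j. ωn = |pole| = 3.801, ζ = -Re(pole)/ωn = 0.5787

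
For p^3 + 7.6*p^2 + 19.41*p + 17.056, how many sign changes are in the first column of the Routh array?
Routh array:
p^3: [1, 19.41]; p^2: [7.6, 17.056]; p^1: [17.1658]; p^0: [17.056]
First column: [1, 7.6, 17.1658, 17.056]. Sign changes = 0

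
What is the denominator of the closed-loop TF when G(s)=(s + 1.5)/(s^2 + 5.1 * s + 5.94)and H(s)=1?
Characteristic poly = G_den * H_den + G_num * H_num = (s^2 + 5.1*s + 5.94) + (s + 1.5) = s^2 + 6.1*s + 7.44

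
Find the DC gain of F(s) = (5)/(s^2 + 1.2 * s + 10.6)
DC gain = F(0) = num(0)/den(0) = 5/10.6 = 0.4717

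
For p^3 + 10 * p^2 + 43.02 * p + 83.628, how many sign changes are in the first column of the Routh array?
Routh array:
p^3: [1, 43.02]; p^2: [10, 83.628]; p^1: [34.6572]; p^0: [83.628]
First column: [1, 10, 34.6572, 83.628]. Sign changes = 0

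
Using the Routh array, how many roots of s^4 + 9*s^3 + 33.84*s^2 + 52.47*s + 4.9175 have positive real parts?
Routh array:
s^4: [1, 33.84, 4.9175]; s^3: [9, 52.47]; s^2: [28.01, 4.9175]; s^1: [50.8899]; s^0: [4.9175]
First column: [1, 9, 28.01, 50.8899, 4.9175]. Sign changes = RHP roots = 0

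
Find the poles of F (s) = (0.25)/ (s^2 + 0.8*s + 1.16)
Set denominator = 0: s^2 + 0.8*s + 1.16 = 0 → Poles: -0.4 + 1j, -0.4 - 1j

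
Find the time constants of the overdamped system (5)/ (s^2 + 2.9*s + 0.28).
Overdamped: real poles at -2.8, -0.1. τ = -1/pole → τ₁ = 0.3571, τ₂ = 10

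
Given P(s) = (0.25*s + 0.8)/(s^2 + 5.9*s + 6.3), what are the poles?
Set denominator = 0: s^2 + 5.9*s + 6.3 = (s + 1.4)(s + 4.5) = 0 → Poles: -1.4, -4.5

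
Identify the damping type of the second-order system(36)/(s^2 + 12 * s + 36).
Standard form: ωn²/(s²+2ζωn·s+ωn²) gives ωn=6, ζ=1.
Critically damped (ζ = 1)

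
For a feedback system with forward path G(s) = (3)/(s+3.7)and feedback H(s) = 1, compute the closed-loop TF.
Closed-loop T = G/(1+GH).
Numerator: G_num * H_den = 3.
Denominator: G_den * H_den + G_num * H_num = (s + 3.7) + (3) = s + 6.7.
T(s) = (3)/(s + 6.7)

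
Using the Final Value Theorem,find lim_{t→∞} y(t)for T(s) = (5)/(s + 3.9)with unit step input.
FVT: lim_{t→∞} y(t) = lim_{s→0} s*Y(s) where Y(s) = T(s)/s.
= lim_{s→0} T(s) = T(0) = num(0)/den(0) = 5/3.9 = 1.282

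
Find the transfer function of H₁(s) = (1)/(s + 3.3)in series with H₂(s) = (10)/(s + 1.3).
Series: H = H₁ · H₂ = (n₁·n₂)/(d₁·d₂).
Num: n₁·n₂ = 10. Den: d₁·d₂ = s^2 + 4.6*s + 4.29.
H(s) = (10)/(s^2 + 4.6*s + 4.29)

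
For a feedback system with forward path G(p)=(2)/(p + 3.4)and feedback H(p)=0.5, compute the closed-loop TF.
Closed-loop T = G/(1+GH).
Numerator: G_num * H_den = 2.
Denominator: G_den * H_den + G_num * H_num = (p + 3.4) + (1) = p + 4.4.
T(p) = (2)/(p + 4.4)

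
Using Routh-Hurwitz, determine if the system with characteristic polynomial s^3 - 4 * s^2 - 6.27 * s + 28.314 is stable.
Routh array:
s^3: [1, -6.27]; s^2: [-4, 28.314]; s^1: [0.8085]; s^0: [28.314]
First column: [1, -4, 0.8085, 28.314]. Sign changes = 2.
No, unstable (2 RHP root(s))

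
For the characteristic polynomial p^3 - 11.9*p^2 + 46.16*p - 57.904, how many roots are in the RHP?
p^3 - 11.9*p^2 + 46.16*p - 57.904 = (p - 2.8)(p - 4.7)(p - 4.4). Poles: 2.8, 4.4, 4.7. RHP poles (Re>0): 3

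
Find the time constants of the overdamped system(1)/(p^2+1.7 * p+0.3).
Overdamped: real poles at -0.2, -1.5. τ = -1/pole → τ₁ = 5, τ₂ = 0.6667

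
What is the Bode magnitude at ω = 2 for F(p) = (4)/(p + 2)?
Substitute p = j*2: F(j2) = 1 - 1j.
|F(j2)| = sqrt(Re² + Im²) = 1.414.
20*log₁₀(1.414) = 3.01 dB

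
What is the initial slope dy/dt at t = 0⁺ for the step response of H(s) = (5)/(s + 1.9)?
IVT: y'(0⁺) = lim_{s→∞} s²·Y(s) = lim_{s→∞} s·H(s).
deg(num) = 0, deg(den) = 1, relative degree = 1, so s·H(s) → (leading num)/(leading den) = 5/1 = 5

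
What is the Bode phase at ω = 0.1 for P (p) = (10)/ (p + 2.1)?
Substitute p = j*0.1: P(j0.1) = 4.75113 - 0.226244j.
∠P(j0.1) = atan2(Im, Re) = atan2(-0.226244, 4.75113) = -2.73°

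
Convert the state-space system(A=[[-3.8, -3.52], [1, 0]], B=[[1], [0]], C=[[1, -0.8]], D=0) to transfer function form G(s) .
G(s) = C(sI - A)⁻¹B + D.
Characteristic polynomial det(sI - A) = s^2 + 3.8*s + 3.52.
Numerator from C·adj(sI-A)·B + D·det(sI-A) = s - 0.8.
G(s) = (s - 0.8)/(s^2 + 3.8*s + 3.52)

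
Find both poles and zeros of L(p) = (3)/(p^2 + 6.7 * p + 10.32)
Set denominator = 0: p^2 + 6.7*p + 10.32 = (p + 2.4)(p + 4.3) = 0 → Poles: -2.4, -4.3
Numerator is a nonzero constant (3) → Zeros: none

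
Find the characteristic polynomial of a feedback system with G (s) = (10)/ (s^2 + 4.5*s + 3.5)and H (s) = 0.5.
Characteristic poly = G_den * H_den + G_num * H_num = (s^2 + 4.5*s + 3.5) + (5) = s^2 + 4.5*s + 8.5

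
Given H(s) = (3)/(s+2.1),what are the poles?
Set denominator = 0: s + 2.1 = 0 → Poles: -2.1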